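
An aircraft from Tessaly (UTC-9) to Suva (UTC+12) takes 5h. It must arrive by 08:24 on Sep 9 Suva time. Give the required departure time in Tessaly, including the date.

06:24 on September 8

Target arrival in UTC: 08:24 − 12:00 = 20:24 on Sep 8.
Subtract 5 hours → departure 15:24 UTC on Sep 8.
Tessaly is UTC−9:00: 15:24 − 9:00 = 06:24 on Sep 8.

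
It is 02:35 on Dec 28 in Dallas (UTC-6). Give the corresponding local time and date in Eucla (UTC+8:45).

Eucla is 14:45 ahead of Dallas.
Shift by the zone difference: 02:35 + 14:45 = 17:20 on Dec 28 in Eucla.

17:20 on December 28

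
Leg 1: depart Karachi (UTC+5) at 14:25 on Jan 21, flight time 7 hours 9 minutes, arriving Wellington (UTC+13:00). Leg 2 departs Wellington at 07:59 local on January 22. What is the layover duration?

2 hours 25 minutes

Convert departure to UTC: 14:25 − 5:00 = 09:25 UTC on Jan 21.
Add 7 hours and 9 minutes flight time → 16:34 UTC.
Wellington is UTC+13:00, so local arrival = 16:34 + 13:00 = 05:34 on Jan 22.
Layover = 07:59 − 05:34 = 2 hours 25 minutes.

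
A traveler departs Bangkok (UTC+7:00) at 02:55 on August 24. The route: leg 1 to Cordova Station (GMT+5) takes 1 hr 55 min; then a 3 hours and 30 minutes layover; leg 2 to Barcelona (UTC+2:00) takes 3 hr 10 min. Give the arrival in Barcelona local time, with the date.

Convert departure to UTC: 02:55 − 7:00 = 19:55 UTC on Aug 23.
Add 1 hour and 55 minutes leg 1 → 21:50 UTC.
Add 3 hours and 30 minutes layover in Cordova Station → 01:20 UTC (Aug 24).
Add 3 hours and 10 minutes leg 2 → 04:30 UTC.
Barcelona is UTC+2:00, so local arrival = 04:30 + 2:00 = 06:30 on Aug 24.

06:30 on Aug 24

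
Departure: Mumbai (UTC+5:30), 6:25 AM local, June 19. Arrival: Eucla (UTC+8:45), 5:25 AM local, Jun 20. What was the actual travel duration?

19 hours 45 minutes

Departure in UTC: 6:25 AM − 5:30 = 12:55 AM on Jun 19.
Arrival in UTC: 5:25 AM − 8:45 = 8:40 PM on Jun 19.
Elapsed = 8:40 PM − 12:55 AM = 19 hours 45 minutes.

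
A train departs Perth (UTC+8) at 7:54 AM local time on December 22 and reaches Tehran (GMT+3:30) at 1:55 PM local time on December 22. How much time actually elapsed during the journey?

Departure in UTC: 7:54 AM − 8:00 = 11:54 PM on Dec 21.
Arrival in UTC: 1:55 PM − 3:30 = 10:25 AM on Dec 22.
Elapsed = 10:25 AM − 11:54 PM (+1 day) = 10 hours 31 minutes.

10 hours 31 minutes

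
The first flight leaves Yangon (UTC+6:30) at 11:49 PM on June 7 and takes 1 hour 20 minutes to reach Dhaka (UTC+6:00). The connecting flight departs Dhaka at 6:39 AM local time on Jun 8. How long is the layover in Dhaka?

6 hours

Convert departure to UTC: 11:49 PM − 6:30 = 5:19 PM UTC on Jun 7.
Add 1 hour 20 minutes flight time → 6:39 PM UTC.
Dhaka is UTC+6:00, so local arrival = 6:39 PM + 6:00 = 12:39 AM on Jun 8.
Layover = 6:39 AM − 12:39 AM = 6 hours.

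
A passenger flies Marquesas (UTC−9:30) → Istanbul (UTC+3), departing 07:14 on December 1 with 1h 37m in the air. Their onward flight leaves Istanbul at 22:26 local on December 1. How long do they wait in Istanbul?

1 hour 5 minutes

Convert departure to UTC: 07:14 + 9:30 = 16:44 UTC on Dec 1.
Add 1 hour 37 minutes flight time → 18:21 UTC.
Istanbul is UTC+3:00, so local arrival = 18:21 + 3:00 = 21:21 on Dec 1.
Layover = 22:26 − 21:21 = 1 hour 5 minutes.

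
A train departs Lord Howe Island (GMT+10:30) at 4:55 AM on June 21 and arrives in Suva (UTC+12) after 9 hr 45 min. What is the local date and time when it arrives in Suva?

Convert departure to UTC: 4:55 AM − 10:30 = 6:25 PM UTC on Jun 20.
Add 9 hours and 45 minutes travel time → 4:10 AM UTC (Jun 21).
Suva is UTC+12:00, so local arrival = 4:10 AM + 12:00 = 4:10 PM on Jun 21.

4:10 PM on June 21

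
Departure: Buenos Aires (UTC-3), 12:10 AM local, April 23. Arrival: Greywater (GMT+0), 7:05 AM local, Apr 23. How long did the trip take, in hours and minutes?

Greywater is 3:00 ahead of Buenos Aires.
Clock-face elapsed time (ignoring zones) is 6 hours 55 minutes.
Actual elapsed = 6 hours 55 minutes − 3:00 = 3 hours 55 minutes.

3 hours 55 minutes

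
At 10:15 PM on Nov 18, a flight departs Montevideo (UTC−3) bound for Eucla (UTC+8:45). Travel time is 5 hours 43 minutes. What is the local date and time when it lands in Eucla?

3:43 PM on November 19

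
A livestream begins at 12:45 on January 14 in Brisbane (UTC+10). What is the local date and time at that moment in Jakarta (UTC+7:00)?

Jakarta is 3:00 behind Brisbane.
Shift by the zone difference: 12:45 − 3:00 = 09:45 on Jan 14 in Jakarta.

09:45 on January 14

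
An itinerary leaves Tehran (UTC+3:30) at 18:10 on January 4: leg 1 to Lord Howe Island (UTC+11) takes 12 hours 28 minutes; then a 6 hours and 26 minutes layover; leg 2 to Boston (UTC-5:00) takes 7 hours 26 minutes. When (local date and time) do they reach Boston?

12:00 on Jan 5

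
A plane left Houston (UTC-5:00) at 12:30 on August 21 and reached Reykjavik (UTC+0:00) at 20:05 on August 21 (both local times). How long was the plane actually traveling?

2 hours 35 minutes

Reykjavik is 5:00 ahead of Houston.
Clock-face elapsed time (ignoring zones) is 7 hours 35 minutes.
Actual elapsed = 7 hours 35 minutes − 5:00 = 2 hours 35 minutes.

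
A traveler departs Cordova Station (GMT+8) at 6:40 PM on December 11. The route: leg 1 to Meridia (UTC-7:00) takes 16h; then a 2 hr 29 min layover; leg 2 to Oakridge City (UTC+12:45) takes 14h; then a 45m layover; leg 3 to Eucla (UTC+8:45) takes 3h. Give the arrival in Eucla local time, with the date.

7:39 AM on Dec 13

Convert departure to UTC: 6:40 PM − 8:00 = 10:40 AM UTC on Dec 11.
Add 16 hours leg 1 → 2:40 AM UTC (Dec 12).
Add 2 hours 29 minutes layover in Meridia → 5:09 AM UTC.
Add 14 hours leg 2 → 7:09 PM UTC.
Add 45 minutes layover in Oakridge City → 7:54 PM UTC.
Add 3 hours leg 3 → 10:54 PM UTC.
Eucla is UTC+8:45, so local arrival = 10:54 PM + 8:45 = 7:39 AM on Dec 13.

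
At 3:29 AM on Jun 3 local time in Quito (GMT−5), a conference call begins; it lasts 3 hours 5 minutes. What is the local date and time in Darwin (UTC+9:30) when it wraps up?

9:04 PM on Jun 3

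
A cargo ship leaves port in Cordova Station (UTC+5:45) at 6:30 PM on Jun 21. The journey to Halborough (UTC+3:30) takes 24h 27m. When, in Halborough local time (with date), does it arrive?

4:42 PM on June 22

Halborough is 2:15 behind Cordova Station.
After 24 hours 27 minutes it is 6:57 PM (Jun 22) in Cordova Station.
Shift by the zone difference: 6:57 PM − 2:15 = 4:42 PM on Jun 22 in Halborough.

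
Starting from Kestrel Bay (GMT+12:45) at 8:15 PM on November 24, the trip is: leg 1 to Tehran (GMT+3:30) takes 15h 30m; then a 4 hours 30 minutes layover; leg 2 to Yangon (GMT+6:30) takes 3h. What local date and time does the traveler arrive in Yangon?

1:00 PM on November 25

Convert departure to UTC: 8:15 PM − 12:45 = 7:30 AM UTC on Nov 24.
Add 15 hours and 30 minutes leg 1 → 11:00 PM UTC.
Add 4 hours and 30 minutes layover in Tehran → 3:30 AM UTC (Nov 25).
Add 3 hours leg 2 → 6:30 AM UTC.
Yangon is UTC+6:30, so local arrival = 6:30 AM + 6:30 = 1:00 PM on Nov 25.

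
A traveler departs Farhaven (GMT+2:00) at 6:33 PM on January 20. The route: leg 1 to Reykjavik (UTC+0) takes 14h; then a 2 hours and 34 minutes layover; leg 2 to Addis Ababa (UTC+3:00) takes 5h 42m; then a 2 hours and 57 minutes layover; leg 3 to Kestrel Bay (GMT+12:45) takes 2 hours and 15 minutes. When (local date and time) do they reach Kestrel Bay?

Convert departure to UTC: 6:33 PM − 2:00 = 4:33 PM UTC on Jan 20.
Add 14 hours leg 1 → 6:33 AM UTC (Jan 21).
Add 2 hours 34 minutes layover in Reykjavik → 9:07 AM UTC.
Add 5 hours 42 minutes leg 2 → 2:49 PM UTC.
Add 2 hours and 57 minutes layover in Addis Ababa → 5:46 PM UTC.
Add 2 hours and 15 minutes leg 3 → 8:01 PM UTC.
Kestrel Bay is UTC+12:45, so local arrival = 8:01 PM + 12:45 = 8:46 AM on Jan 22.

8:46 AM on Jan 22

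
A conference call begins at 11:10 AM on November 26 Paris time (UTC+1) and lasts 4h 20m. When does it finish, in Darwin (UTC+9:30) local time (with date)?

Convert start to UTC: 11:10 AM − 1:00 = 10:10 AM UTC on Nov 26.
Add 4 hours 20 minutes duration → 2:30 PM UTC.
Darwin is UTC+9:30, so local end time = 2:30 PM + 9:30 = 12:00 AM on Nov 27.

12:00 AM on November 27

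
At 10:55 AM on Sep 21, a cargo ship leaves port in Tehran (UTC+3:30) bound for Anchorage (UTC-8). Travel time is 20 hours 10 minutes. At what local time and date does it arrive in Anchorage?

Convert departure to UTC: 10:55 AM − 3:30 = 7:25 AM UTC on Sep 21.
Add 20 hours 10 minutes travel time → 3:35 AM UTC (Sep 22).
Anchorage is UTC−8:00, so local arrival = 3:35 AM − 8:00 = 7:35 PM on Sep 21.

7:35 PM on Sep 21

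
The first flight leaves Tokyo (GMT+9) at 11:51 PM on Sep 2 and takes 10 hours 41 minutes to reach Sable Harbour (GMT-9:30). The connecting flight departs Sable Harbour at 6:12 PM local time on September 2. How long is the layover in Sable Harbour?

2 hours 10 minutes

Convert departure to UTC: 11:51 PM − 9:00 = 2:51 PM UTC on Sep 2.
Add 10 hours and 41 minutes flight time → 1:32 AM UTC (Sep 3).
Sable Harbour is UTC−9:30, so local arrival = 1:32 AM − 9:30 = 4:02 PM on Sep 2.
Layover = 6:12 PM − 4:02 PM = 2 hours 10 minutes.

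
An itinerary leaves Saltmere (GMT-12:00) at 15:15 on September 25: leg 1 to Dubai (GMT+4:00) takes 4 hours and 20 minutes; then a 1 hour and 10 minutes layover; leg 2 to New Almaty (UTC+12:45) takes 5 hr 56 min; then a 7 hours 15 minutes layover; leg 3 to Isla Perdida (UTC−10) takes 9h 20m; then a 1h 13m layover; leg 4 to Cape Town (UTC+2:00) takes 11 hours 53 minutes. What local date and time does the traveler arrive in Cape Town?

22:22 on Sep 27

Convert departure to UTC: 15:15 + 12:00 = 03:15 UTC on Sep 26.
Add 4 hours and 20 minutes leg 1 → 07:35 UTC.
Add 1 hour 10 minutes layover in Dubai → 08:45 UTC.
Add 5 hours and 56 minutes leg 2 → 14:41 UTC.
Add 7 hours 15 minutes layover in New Almaty → 21:56 UTC.
Add 9 hours 20 minutes leg 3 → 07:16 UTC (Sep 27).
Add 1 hour and 13 minutes layover in Isla Perdida → 08:29 UTC.
Add 11 hours and 53 minutes leg 4 → 20:22 UTC.
Cape Town is UTC+2:00, so local arrival = 20:22 + 2:00 = 22:22 on Sep 27.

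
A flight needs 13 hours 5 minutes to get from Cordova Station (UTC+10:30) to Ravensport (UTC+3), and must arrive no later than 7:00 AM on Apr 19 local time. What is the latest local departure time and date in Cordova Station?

1:25 AM on Apr 19

Target arrival in UTC: 7:00 AM − 3:00 = 4:00 AM on Apr 19.
Subtract 13 hours and 5 minutes → departure 2:55 PM UTC on Apr 18.
Cordova Station is UTC+10:30: 2:55 PM + 10:30 = 1:25 AM on Apr 19.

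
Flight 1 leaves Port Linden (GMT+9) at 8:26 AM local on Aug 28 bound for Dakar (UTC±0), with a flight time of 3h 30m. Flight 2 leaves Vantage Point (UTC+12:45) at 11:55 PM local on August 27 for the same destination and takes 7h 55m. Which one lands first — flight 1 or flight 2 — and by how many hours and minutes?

Flight 1 in UTC: 8:26 AM − 9:00 = 11:26 PM on Aug 27.
+3 hours and 30 minutes → arrive 2:56 AM UTC on Aug 28.
Flight 2 in UTC: 11:55 PM − 12:45 = 11:10 AM on Aug 27.
+7 hours and 55 minutes → arrive 7:05 PM UTC on Aug 27.
Flight 2 lands earlier by 7 hours 51 minutes.

the second, by 7 hours 51 minutes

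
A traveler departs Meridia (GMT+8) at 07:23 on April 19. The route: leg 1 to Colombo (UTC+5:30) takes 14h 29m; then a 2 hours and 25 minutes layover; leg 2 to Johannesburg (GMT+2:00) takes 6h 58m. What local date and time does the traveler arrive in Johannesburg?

01:15 on April 20

Convert departure to UTC: 07:23 − 8:00 = 23:23 UTC on Apr 18.
Add 14 hours 29 minutes leg 1 → 13:52 UTC (Apr 19).
Add 2 hours and 25 minutes layover in Colombo → 16:17 UTC.
Add 6 hours and 58 minutes leg 2 → 23:15 UTC.
Johannesburg is UTC+2:00, so local arrival = 23:15 + 2:00 = 01:15 on Apr 20.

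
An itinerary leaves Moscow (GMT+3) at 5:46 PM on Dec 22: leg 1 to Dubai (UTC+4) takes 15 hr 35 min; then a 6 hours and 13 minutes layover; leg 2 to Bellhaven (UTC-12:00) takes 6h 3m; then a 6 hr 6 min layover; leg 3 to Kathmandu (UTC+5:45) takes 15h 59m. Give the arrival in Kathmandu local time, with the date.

Convert departure to UTC: 5:46 PM − 3:00 = 2:46 PM UTC on Dec 22.
Add 15 hours 35 minutes leg 1 → 6:21 AM UTC (Dec 23).
Add 6 hours and 13 minutes layover in Dubai → 12:34 PM UTC.
Add 6 hours and 3 minutes leg 2 → 6:37 PM UTC.
Add 6 hours 6 minutes layover in Bellhaven → 12:43 AM UTC (Dec 24).
Add 15 hours 59 minutes leg 3 → 4:42 PM UTC.
Kathmandu is UTC+5:45, so local arrival = 4:42 PM + 5:45 = 10:27 PM on Dec 24.

10:27 PM on Dec 24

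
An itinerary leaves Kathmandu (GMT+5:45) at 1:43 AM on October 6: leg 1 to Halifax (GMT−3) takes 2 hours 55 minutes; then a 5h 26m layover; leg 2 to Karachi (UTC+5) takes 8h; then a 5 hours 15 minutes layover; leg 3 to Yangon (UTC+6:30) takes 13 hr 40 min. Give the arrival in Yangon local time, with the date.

Convert departure to UTC: 1:43 AM − 5:45 = 7:58 PM UTC on Oct 5.
Add 2 hours and 55 minutes leg 1 → 10:53 PM UTC.
Add 5 hours and 26 minutes layover in Halifax → 4:19 AM UTC (Oct 6).
Add 8 hours leg 2 → 12:19 PM UTC.
Add 5 hours 15 minutes layover in Karachi → 5:34 PM UTC.
Add 13 hours and 40 minutes leg 3 → 7:14 AM UTC (Oct 7).
Yangon is UTC+6:30, so local arrival = 7:14 AM + 6:30 = 1:44 PM on Oct 7.

1:44 PM on October 7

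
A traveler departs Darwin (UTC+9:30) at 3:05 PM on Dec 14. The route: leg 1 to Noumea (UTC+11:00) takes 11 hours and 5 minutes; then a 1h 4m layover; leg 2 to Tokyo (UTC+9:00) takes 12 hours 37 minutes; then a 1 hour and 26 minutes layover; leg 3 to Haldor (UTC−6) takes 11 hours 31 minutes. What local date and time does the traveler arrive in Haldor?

1:18 PM on December 15

Convert departure to UTC: 3:05 PM − 9:30 = 5:35 AM UTC on Dec 14.
Add 11 hours and 5 minutes leg 1 → 4:40 PM UTC.
Add 1 hour 4 minutes layover in Noumea → 5:44 PM UTC.
Add 12 hours and 37 minutes leg 2 → 6:21 AM UTC (Dec 15).
Add 1 hour and 26 minutes layover in Tokyo → 7:47 AM UTC.
Add 11 hours and 31 minutes leg 3 → 7:18 PM UTC.
Haldor is UTC−6:00, so local arrival = 7:18 PM − 6:00 = 1:18 PM on Dec 15.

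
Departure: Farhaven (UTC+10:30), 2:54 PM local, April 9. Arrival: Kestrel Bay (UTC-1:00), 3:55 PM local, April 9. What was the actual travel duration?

12 hours 31 minutes

Departure in UTC: 2:54 PM − 10:30 = 4:24 AM on Apr 9.
Arrival in UTC: 3:55 PM + 1:00 = 4:55 PM on Apr 9.
Elapsed = 4:55 PM − 4:24 AM = 12 hours 31 minutes.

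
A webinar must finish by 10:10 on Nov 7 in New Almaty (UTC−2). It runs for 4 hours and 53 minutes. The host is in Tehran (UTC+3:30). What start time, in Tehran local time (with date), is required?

10:47 on Nov 7

Target end time in UTC: 10:10 + 2:00 = 12:10 on Nov 7.
Subtract 4 hours and 53 minutes → start 07:17 UTC on Nov 7.
Tehran is UTC+3:30: 07:17 + 3:30 = 10:47 on Nov 7.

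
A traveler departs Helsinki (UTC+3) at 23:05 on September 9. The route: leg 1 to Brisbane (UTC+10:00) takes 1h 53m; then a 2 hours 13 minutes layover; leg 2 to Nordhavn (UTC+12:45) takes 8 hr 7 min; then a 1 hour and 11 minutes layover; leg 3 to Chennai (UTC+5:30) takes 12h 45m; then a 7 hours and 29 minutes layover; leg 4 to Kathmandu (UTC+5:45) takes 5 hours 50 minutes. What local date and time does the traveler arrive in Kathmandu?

Convert departure to UTC: 23:05 − 3:00 = 20:05 UTC on Sep 9.
Add 1 hour 53 minutes leg 1 → 21:58 UTC.
Add 2 hours 13 minutes layover in Brisbane → 00:11 UTC (Sep 10).
Add 8 hours 7 minutes leg 2 → 08:18 UTC.
Add 1 hour 11 minutes layover in Nordhavn → 09:29 UTC.
Add 12 hours and 45 minutes leg 3 → 22:14 UTC.
Add 7 hours 29 minutes layover in Chennai → 05:43 UTC (Sep 11).
Add 5 hours and 50 minutes leg 4 → 11:33 UTC.
Kathmandu is UTC+5:45, so local arrival = 11:33 + 5:45 = 17:18 on Sep 11.

17:18 on September 11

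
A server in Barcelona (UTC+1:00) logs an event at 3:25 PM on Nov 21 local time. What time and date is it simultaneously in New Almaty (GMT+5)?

New Almaty is 4:00 ahead of Barcelona.
Shift by the zone difference: 3:25 PM + 4:00 = 7:25 PM on Nov 21 in New Almaty.

7:25 PM on Nov 21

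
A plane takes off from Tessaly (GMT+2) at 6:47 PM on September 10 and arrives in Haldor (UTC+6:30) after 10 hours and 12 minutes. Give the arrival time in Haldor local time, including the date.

Haldor is 4:30 ahead of Tessaly.
After 10 hours and 12 minutes it is 4:59 AM (Sep 11) in Tessaly.
Shift by the zone difference: 4:59 AM + 4:30 = 9:29 AM on Sep 11 in Haldor.

9:29 AM on September 11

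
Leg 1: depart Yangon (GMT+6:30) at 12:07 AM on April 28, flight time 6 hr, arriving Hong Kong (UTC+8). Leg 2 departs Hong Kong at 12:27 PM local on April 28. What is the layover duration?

4 hours 50 minutes

Convert departure to UTC: 12:07 AM − 6:30 = 5:37 PM UTC on Apr 27.
Add 6 hours flight time → 11:37 PM UTC.
Hong Kong is UTC+8:00, so local arrival = 11:37 PM + 8:00 = 7:37 AM on Apr 28.
Layover = 12:27 PM − 7:37 AM = 4 hours 50 minutes.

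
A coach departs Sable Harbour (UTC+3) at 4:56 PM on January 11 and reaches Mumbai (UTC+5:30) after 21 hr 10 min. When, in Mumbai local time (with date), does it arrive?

Convert departure to UTC: 4:56 PM − 3:00 = 1:56 PM UTC on Jan 11.
Add 21 hours 10 minutes travel time → 11:06 AM UTC (Jan 12).
Mumbai is UTC+5:30, so local arrival = 11:06 AM + 5:30 = 4:36 PM on Jan 12.

4:36 PM on January 12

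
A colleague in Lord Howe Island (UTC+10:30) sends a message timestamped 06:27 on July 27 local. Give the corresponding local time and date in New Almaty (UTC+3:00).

In UTC: 06:27 − 10:30 = 19:57 on Jul 26.
New Almaty is UTC+3:00: 19:57 + 3:00 = 22:57 on Jul 26.

22:57 on Jul 26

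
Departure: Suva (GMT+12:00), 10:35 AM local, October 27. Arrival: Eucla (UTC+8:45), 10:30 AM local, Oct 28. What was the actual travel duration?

27 hours 10 minutes

Departure in UTC: 10:35 AM − 12:00 = 10:35 PM on Oct 26.
Arrival in UTC: 10:30 AM − 8:45 = 1:45 AM on Oct 28.
Elapsed = 1:45 AM − 10:35 PM (+2 days) = 27 hours 10 minutes.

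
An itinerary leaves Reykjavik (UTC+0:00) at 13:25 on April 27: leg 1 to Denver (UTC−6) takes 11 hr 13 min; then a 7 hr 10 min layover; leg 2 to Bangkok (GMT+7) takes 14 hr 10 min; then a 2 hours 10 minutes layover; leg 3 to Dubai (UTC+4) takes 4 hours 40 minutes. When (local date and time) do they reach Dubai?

08:48 on April 29

Reykjavik is at UTC+0, so departure is already 13:25 UTC on Apr 27.
Add 11 hours 13 minutes leg 1 → 00:38 UTC (Apr 28).
Add 7 hours 10 minutes layover in Denver → 07:48 UTC.
Add 14 hours 10 minutes leg 2 → 21:58 UTC.
Add 2 hours and 10 minutes layover in Bangkok → 00:08 UTC (Apr 29).
Add 4 hours 40 minutes leg 3 → 04:48 UTC.
Dubai is UTC+4:00, so local arrival = 04:48 + 4:00 = 08:48 on Apr 29.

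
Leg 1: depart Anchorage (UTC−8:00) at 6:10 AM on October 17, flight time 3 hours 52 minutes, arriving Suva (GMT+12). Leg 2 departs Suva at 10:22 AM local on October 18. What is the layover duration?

4 hours 20 minutes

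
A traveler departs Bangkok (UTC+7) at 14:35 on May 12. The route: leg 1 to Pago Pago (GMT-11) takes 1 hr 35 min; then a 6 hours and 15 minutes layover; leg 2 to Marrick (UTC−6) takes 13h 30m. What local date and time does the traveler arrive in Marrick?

Convert departure to UTC: 14:35 − 7:00 = 07:35 UTC on May 12.
Add 1 hour and 35 minutes leg 1 → 09:10 UTC.
Add 6 hours 15 minutes layover in Pago Pago → 15:25 UTC.
Add 13 hours and 30 minutes leg 2 → 04:55 UTC (May 13).
Marrick is UTC−6:00, so local arrival = 04:55 − 6:00 = 22:55 on May 12.

22:55 on May 12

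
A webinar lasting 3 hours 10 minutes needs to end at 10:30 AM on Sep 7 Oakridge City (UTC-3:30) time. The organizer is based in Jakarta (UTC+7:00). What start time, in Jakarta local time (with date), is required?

Target end time in UTC: 10:30 AM + 3:30 = 2:00 PM on Sep 7.
Subtract 3 hours and 10 minutes → start 10:50 AM UTC on Sep 7.
Jakarta is UTC+7:00: 10:50 AM + 7:00 = 5:50 PM on Sep 7.

5:50 PM on September 7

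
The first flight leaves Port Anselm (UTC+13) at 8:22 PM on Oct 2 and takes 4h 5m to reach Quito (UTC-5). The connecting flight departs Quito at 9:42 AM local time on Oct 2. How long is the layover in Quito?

Convert departure to UTC: 8:22 PM − 13:00 = 7:22 AM UTC on Oct 2.
Add 4 hours 5 minutes flight time → 11:27 AM UTC.
Quito is UTC−5:00, so local arrival = 11:27 AM − 5:00 = 6:27 AM on Oct 2.
Layover = 9:42 AM − 6:27 AM = 3 hours 15 minutes.

3 hours 15 minutes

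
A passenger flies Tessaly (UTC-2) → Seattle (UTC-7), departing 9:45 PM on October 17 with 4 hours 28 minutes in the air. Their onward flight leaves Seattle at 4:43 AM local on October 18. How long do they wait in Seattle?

7 hours 30 minutes

Convert departure to UTC: 9:45 PM + 2:00 = 11:45 PM UTC on Oct 17.
Add 4 hours 28 minutes flight time → 4:13 AM UTC (Oct 18).
Seattle is UTC−7:00, so local arrival = 4:13 AM − 7:00 = 9:13 PM on Oct 17.
Layover = 4:43 AM − 9:13 PM (+1 day) = 7 hours 30 minutes.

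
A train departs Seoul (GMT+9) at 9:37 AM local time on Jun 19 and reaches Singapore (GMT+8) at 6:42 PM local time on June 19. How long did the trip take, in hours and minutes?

10 hours 5 minutes

Singapore is 1:00 behind Seoul.
Clock-face elapsed time (ignoring zones) is 9 hours 5 minutes.
Actual elapsed = 9 hours 5 minutes + 1:00 = 10 hours 5 minutes.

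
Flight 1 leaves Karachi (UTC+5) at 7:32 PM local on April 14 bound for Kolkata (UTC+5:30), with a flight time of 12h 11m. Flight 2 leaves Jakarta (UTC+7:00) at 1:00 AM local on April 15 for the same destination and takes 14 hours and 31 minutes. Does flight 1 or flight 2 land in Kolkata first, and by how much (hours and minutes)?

Flight 1 in UTC: 7:32 PM − 5:00 = 2:32 PM on Apr 14.
+12 hours 11 minutes → arrive 2:43 AM UTC on Apr 15.
Flight 2 in UTC: 1:00 AM − 7:00 = 6:00 PM on Apr 14.
+14 hours 31 minutes → arrive 8:31 AM UTC on Apr 15.
Flight 1 lands earlier by 5 hours 48 minutes.

the first, by 5 hours 48 minutes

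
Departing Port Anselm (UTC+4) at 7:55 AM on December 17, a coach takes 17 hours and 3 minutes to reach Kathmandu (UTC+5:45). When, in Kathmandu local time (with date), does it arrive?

2:43 AM on December 18

Convert departure to UTC: 7:55 AM − 4:00 = 3:55 AM UTC on Dec 17.
Add 17 hours 3 minutes travel time → 8:58 PM UTC.
Kathmandu is UTC+5:45, so local arrival = 8:58 PM + 5:45 = 2:43 AM on Dec 18.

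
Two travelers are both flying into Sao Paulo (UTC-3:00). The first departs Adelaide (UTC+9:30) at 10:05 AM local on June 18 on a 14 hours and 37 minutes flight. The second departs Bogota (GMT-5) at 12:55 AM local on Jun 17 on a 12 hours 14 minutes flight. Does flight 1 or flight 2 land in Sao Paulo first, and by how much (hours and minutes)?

Flight 1 in UTC: 10:05 AM − 9:30 = 12:35 AM on Jun 18.
+14 hours and 37 minutes → arrive 3:12 PM UTC on Jun 18.
Flight 2 in UTC: 12:55 AM + 5:00 = 5:55 AM on Jun 17.
+12 hours and 14 minutes → arrive 6:09 PM UTC on Jun 17.
Flight 2 lands earlier by 21 hours 3 minutes.

the second, by 21 hours 3 minutes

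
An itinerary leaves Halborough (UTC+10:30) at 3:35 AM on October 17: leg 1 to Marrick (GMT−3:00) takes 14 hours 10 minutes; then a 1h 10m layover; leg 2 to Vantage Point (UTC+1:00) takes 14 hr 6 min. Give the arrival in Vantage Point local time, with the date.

Convert departure to UTC: 3:35 AM − 10:30 = 5:05 PM UTC on Oct 16.
Add 14 hours and 10 minutes leg 1 → 7:15 AM UTC (Oct 17).
Add 1 hour 10 minutes layover in Marrick → 8:25 AM UTC.
Add 14 hours 6 minutes leg 2 → 10:31 PM UTC.
Vantage Point is UTC+1:00, so local arrival = 10:31 PM + 1:00 = 11:31 PM on Oct 17.

11:31 PM on October 17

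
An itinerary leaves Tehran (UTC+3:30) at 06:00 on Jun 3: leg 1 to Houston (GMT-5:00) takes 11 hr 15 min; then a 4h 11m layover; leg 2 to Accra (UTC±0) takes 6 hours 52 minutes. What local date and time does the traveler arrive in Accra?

00:48 on June 4

Convert departure to UTC: 06:00 − 3:30 = 02:30 UTC on Jun 3.
Add 11 hours 15 minutes leg 1 → 13:45 UTC.
Add 4 hours and 11 minutes layover in Houston → 17:56 UTC.
Add 6 hours 52 minutes leg 2 → 00:48 UTC (Jun 4).
Accra is UTC+0, so local arrival is the same: 00:48 on Jun 4.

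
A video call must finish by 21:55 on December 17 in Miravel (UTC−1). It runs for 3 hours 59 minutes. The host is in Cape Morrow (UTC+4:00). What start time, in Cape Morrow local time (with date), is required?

22:56 on December 17

Target end time in UTC: 21:55 + 1:00 = 22:55 on Dec 17.
Subtract 3 hours and 59 minutes → start 18:56 UTC on Dec 17.
Cape Morrow is UTC+4:00: 18:56 + 4:00 = 22:56 on Dec 17.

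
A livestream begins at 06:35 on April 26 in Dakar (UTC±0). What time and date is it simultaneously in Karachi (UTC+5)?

11:35 on April 26

Dakar is UTC+0 so that is 06:35 UTC.
Karachi is UTC+5:00: 06:35 + 5:00 = 11:35 on Apr 26.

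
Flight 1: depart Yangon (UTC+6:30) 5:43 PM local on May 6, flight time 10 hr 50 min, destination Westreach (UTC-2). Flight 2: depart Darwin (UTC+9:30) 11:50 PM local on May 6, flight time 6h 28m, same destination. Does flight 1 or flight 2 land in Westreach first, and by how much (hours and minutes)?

the second, by 1 hour 15 minutes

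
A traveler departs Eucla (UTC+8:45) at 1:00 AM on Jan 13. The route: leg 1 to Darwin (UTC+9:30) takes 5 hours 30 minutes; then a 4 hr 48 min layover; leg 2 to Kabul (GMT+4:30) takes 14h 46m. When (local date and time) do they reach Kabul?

9:49 PM on January 13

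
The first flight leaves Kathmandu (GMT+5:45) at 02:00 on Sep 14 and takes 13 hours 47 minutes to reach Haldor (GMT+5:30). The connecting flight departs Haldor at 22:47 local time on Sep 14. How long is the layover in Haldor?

Convert departure to UTC: 02:00 − 5:45 = 20:15 UTC on Sep 13.
Add 13 hours 47 minutes flight time → 10:02 UTC (Sep 14).
Haldor is UTC+5:30, so local arrival = 10:02 + 5:30 = 15:32 on Sep 14.
Layover = 22:47 − 15:32 = 7 hours 15 minutes.

7 hours 15 minutes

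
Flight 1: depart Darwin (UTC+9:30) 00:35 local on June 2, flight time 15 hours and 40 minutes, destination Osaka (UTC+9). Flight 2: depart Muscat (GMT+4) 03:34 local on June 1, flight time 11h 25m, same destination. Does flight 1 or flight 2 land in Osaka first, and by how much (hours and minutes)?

the second, by 19 hours 46 minutes

Flight 1 in UTC: 00:35 − 9:30 = 15:05 on Jun 1.
+15 hours and 40 minutes → arrive 06:45 UTC on Jun 2.
Flight 2 in UTC: 03:34 − 4:00 = 23:34 on May 31.
+11 hours and 25 minutes → arrive 10:59 UTC on Jun 1.
Flight 2 lands earlier by 19 hours 46 minutes.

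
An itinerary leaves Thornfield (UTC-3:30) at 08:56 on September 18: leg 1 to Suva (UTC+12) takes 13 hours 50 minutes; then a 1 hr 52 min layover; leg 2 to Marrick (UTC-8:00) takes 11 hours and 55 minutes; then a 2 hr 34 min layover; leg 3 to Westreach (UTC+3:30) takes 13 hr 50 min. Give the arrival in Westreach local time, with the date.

Convert departure to UTC: 08:56 + 3:30 = 12:26 UTC on Sep 18.
Add 13 hours 50 minutes leg 1 → 02:16 UTC (Sep 19).
Add 1 hour and 52 minutes layover in Suva → 04:08 UTC.
Add 11 hours 55 minutes leg 2 → 16:03 UTC.
Add 2 hours and 34 minutes layover in Marrick → 18:37 UTC.
Add 13 hours and 50 minutes leg 3 → 08:27 UTC (Sep 20).
Westreach is UTC+3:30, so local arrival = 08:27 + 3:30 = 11:57 on Sep 20.

11:57 on Sep 20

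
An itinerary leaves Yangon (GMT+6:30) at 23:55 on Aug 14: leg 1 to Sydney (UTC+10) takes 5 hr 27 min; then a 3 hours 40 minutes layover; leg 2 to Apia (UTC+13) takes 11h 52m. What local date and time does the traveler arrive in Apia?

03:24 on August 16

Convert departure to UTC: 23:55 − 6:30 = 17:25 UTC on Aug 14.
Add 5 hours and 27 minutes leg 1 → 22:52 UTC.
Add 3 hours and 40 minutes layover in Sydney → 02:32 UTC (Aug 15).
Add 11 hours and 52 minutes leg 2 → 14:24 UTC.
Apia is UTC+13:00, so local arrival = 14:24 + 13:00 = 03:24 on Aug 16.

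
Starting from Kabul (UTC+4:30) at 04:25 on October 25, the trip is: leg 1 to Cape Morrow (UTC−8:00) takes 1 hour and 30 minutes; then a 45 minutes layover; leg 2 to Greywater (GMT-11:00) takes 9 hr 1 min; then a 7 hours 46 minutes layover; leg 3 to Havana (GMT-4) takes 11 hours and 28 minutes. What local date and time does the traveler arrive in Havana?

02:25 on October 26

Convert departure to UTC: 04:25 − 4:30 = 23:55 UTC on Oct 24.
Add 1 hour and 30 minutes leg 1 → 01:25 UTC (Oct 25).
Add 45 minutes layover in Cape Morrow → 02:10 UTC.
Add 9 hours 1 minute leg 2 → 11:11 UTC.
Add 7 hours and 46 minutes layover in Greywater → 18:57 UTC.
Add 11 hours and 28 minutes leg 3 → 06:25 UTC (Oct 26).
Havana is UTC−4:00, so local arrival = 06:25 − 4:00 = 02:25 on Oct 26.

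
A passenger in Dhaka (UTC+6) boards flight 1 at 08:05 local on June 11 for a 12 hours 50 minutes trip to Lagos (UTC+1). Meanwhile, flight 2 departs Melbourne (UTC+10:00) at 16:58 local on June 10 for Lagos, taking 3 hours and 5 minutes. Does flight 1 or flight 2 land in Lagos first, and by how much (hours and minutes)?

Flight 1 in UTC: 08:05 − 6:00 = 02:05 on Jun 11.
+12 hours and 50 minutes → arrive 14:55 UTC on Jun 11.
Flight 2 in UTC: 16:58 − 10:00 = 06:58 on Jun 10.
+3 hours and 5 minutes → arrive 10:03 UTC on Jun 10.
Flight 2 lands earlier by 28 hours 52 minutes.

the second, by 28 hours 52 minutes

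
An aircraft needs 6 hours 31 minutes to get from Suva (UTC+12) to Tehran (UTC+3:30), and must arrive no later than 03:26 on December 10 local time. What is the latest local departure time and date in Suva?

05:25 on Dec 10

Target arrival in UTC: 03:26 − 3:30 = 23:56 on Dec 9.
Subtract 6 hours 31 minutes → departure 17:25 UTC on Dec 9.
Suva is UTC+12:00: 17:25 + 12:00 = 05:25 on Dec 10.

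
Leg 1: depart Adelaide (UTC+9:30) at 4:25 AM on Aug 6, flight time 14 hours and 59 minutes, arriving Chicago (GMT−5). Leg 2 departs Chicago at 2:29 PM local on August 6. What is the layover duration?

Convert departure to UTC: 4:25 AM − 9:30 = 6:55 PM UTC on Aug 5.
Add 14 hours 59 minutes flight time → 9:54 AM UTC (Aug 6).
Chicago is UTC−5:00, so local arrival = 9:54 AM − 5:00 = 4:54 AM on Aug 6.
Layover = 2:29 PM − 4:54 AM = 9 hours 35 minutes.

9 hours 35 minutes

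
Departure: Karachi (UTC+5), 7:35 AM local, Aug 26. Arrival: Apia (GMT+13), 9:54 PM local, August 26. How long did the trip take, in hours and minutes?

6 hours 19 minutes

Departure in UTC: 7:35 AM − 5:00 = 2:35 AM on Aug 26.
Arrival in UTC: 9:54 PM − 13:00 = 8:54 AM on Aug 26.
Elapsed = 8:54 AM − 2:35 AM = 6 hours 19 minutes.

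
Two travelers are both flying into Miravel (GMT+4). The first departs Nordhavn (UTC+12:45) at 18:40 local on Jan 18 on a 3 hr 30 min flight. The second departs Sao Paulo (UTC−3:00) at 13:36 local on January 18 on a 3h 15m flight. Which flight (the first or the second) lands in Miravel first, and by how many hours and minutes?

Flight 1 in UTC: 18:40 − 12:45 = 05:55 on Jan 18.
+3 hours 30 minutes → arrive 09:25 UTC on Jan 18.
Flight 2 in UTC: 13:36 + 3:00 = 16:36 on Jan 18.
+3 hours 15 minutes → arrive 19:51 UTC on Jan 18.
Flight 1 lands earlier by 10 hours 26 minutes.

the first, by 10 hours 26 minutes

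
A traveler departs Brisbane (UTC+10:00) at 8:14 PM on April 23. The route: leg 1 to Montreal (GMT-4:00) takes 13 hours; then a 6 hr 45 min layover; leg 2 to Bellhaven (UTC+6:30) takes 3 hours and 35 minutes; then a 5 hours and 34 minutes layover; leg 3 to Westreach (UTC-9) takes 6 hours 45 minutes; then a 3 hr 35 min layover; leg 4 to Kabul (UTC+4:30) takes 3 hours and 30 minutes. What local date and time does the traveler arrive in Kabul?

Convert departure to UTC: 8:14 PM − 10:00 = 10:14 AM UTC on Apr 23.
Add 13 hours leg 1 → 11:14 PM UTC.
Add 6 hours and 45 minutes layover in Montreal → 5:59 AM UTC (Apr 24).
Add 3 hours 35 minutes leg 2 → 9:34 AM UTC.
Add 5 hours 34 minutes layover in Bellhaven → 3:08 PM UTC.
Add 6 hours and 45 minutes leg 3 → 9:53 PM UTC.
Add 3 hours 35 minutes layover in Westreach → 1:28 AM UTC (Apr 25).
Add 3 hours 30 minutes leg 4 → 4:58 AM UTC.
Kabul is UTC+4:30, so local arrival = 4:58 AM + 4:30 = 9:28 AM on Apr 25.

9:28 AM on Apr 25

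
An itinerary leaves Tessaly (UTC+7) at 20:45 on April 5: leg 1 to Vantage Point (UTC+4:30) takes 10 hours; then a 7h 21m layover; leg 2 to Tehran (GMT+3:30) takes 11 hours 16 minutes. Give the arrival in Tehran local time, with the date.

Convert departure to UTC: 20:45 − 7:00 = 13:45 UTC on Apr 5.
Add 10 hours leg 1 → 23:45 UTC.
Add 7 hours and 21 minutes layover in Vantage Point → 07:06 UTC (Apr 6).
Add 11 hours and 16 minutes leg 2 → 18:22 UTC.
Tehran is UTC+3:30, so local arrival = 18:22 + 3:30 = 21:52 on Apr 6.

21:52 on April 6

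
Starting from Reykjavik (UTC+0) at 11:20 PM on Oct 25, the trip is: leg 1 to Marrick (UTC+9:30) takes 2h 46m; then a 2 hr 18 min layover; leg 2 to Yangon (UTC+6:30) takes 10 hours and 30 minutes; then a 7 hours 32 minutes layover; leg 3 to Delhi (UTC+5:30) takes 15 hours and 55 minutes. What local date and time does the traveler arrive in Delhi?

Reykjavik is at UTC+0, so departure is already 11:20 PM UTC on Oct 25.
Add 2 hours 46 minutes leg 1 → 2:06 AM UTC (Oct 26).
Add 2 hours 18 minutes layover in Marrick → 4:24 AM UTC.
Add 10 hours and 30 minutes leg 2 → 2:54 PM UTC.
Add 7 hours and 32 minutes layover in Yangon → 10:26 PM UTC.
Add 15 hours and 55 minutes leg 3 → 2:21 PM UTC (Oct 27).
Delhi is UTC+5:30, so local arrival = 2:21 PM + 5:30 = 7:51 PM on Oct 27.

7:51 PM on Oct 27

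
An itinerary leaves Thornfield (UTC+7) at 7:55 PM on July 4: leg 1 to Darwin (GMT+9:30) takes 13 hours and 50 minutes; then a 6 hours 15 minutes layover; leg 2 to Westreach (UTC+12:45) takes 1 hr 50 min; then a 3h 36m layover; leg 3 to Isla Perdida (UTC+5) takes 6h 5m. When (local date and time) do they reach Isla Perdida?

1:31 AM on July 6

Convert departure to UTC: 7:55 PM − 7:00 = 12:55 PM UTC on Jul 4.
Add 13 hours and 50 minutes leg 1 → 2:45 AM UTC (Jul 5).
Add 6 hours 15 minutes layover in Darwin → 9:00 AM UTC.
Add 1 hour 50 minutes leg 2 → 10:50 AM UTC.
Add 3 hours and 36 minutes layover in Westreach → 2:26 PM UTC.
Add 6 hours 5 minutes leg 3 → 8:31 PM UTC.
Isla Perdida is UTC+5:00, so local arrival = 8:31 PM + 5:00 = 1:31 AM on Jul 6.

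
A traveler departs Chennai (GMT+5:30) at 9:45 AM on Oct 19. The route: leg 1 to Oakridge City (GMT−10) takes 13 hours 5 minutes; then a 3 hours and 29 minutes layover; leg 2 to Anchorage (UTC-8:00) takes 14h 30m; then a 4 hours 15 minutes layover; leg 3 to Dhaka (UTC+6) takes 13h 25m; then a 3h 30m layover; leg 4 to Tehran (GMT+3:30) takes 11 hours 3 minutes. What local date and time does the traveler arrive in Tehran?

11:02 PM on October 21

Convert departure to UTC: 9:45 AM − 5:30 = 4:15 AM UTC on Oct 19.
Add 13 hours and 5 minutes leg 1 → 5:20 PM UTC.
Add 3 hours 29 minutes layover in Oakridge City → 8:49 PM UTC.
Add 14 hours and 30 minutes leg 2 → 11:19 AM UTC (Oct 20).
Add 4 hours and 15 minutes layover in Anchorage → 3:34 PM UTC.
Add 13 hours and 25 minutes leg 3 → 4:59 AM UTC (Oct 21).
Add 3 hours and 30 minutes layover in Dhaka → 8:29 AM UTC.
Add 11 hours 3 minutes leg 4 → 7:32 PM UTC.
Tehran is UTC+3:30, so local arrival = 7:32 PM + 3:30 = 11:02 PM on Oct 21.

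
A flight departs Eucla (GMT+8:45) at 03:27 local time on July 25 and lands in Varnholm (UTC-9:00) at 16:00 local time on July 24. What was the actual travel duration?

Varnholm is 17:45 behind Eucla.
Clock-face elapsed time (ignoring zones) is −11 hours 27 minutes.
Actual elapsed = −11 hours 27 minutes + 17:45 = 6 hours 18 minutes.

6 hours 18 minutes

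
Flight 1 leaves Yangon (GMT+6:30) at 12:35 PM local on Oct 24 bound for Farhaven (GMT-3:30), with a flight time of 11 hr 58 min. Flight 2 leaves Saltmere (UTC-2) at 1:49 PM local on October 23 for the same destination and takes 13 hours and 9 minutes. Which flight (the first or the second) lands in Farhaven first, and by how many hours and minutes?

Flight 1 in UTC: 12:35 PM − 6:30 = 6:05 AM on Oct 24.
+11 hours 58 minutes → arrive 6:03 PM UTC on Oct 24.
Flight 2 in UTC: 1:49 PM + 2:00 = 3:49 PM on Oct 23.
+13 hours and 9 minutes → arrive 4:58 AM UTC on Oct 24.
Flight 2 lands earlier by 13 hours 5 minutes.

the second, by 13 hours 5 minutes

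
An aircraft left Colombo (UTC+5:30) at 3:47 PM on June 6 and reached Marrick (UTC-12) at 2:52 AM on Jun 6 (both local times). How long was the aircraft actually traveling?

4 hours 35 minutes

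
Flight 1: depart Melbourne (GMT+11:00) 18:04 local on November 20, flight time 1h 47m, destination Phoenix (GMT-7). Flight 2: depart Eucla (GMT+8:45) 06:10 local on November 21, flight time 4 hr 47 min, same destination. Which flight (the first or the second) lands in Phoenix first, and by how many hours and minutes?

Flight 1 in UTC: 18:04 − 11:00 = 07:04 on Nov 20.
+1 hour and 47 minutes → arrive 08:51 UTC on Nov 20.
Flight 2 in UTC: 06:10 − 8:45 = 21:25 on Nov 20.
+4 hours and 47 minutes → arrive 02:12 UTC on Nov 21.
Flight 1 lands earlier by 17 hours 21 minutes.

the first, by 17 hours 21 minutes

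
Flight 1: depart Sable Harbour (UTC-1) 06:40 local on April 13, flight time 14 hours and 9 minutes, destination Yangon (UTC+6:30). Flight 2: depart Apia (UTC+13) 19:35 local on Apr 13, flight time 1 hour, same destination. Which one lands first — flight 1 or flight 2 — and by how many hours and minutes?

Flight 1 in UTC: 06:40 + 1:00 = 07:40 on Apr 13.
+14 hours 9 minutes → arrive 21:49 UTC on Apr 13.
Flight 2 in UTC: 19:35 − 13:00 = 06:35 on Apr 13.
+1 hour → arrive 07:35 UTC on Apr 13.
Flight 2 lands earlier by 14 hours 14 minutes.

the second, by 14 hours 14 minutes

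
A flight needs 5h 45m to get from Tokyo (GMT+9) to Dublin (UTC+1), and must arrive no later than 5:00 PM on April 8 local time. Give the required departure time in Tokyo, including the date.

7:15 PM on Apr 8

Target arrival in UTC: 5:00 PM − 1:00 = 4:00 PM on Apr 8.
Subtract 5 hours and 45 minutes → departure 10:15 AM UTC on Apr 8.
Tokyo is UTC+9:00: 10:15 AM + 9:00 = 7:15 PM on Apr 8.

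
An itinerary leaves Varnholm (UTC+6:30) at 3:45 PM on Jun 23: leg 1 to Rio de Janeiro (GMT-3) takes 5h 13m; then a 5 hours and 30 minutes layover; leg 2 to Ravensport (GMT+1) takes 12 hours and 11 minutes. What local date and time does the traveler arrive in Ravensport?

Convert departure to UTC: 3:45 PM − 6:30 = 9:15 AM UTC on Jun 23.
Add 5 hours 13 minutes leg 1 → 2:28 PM UTC.
Add 5 hours 30 minutes layover in Rio de Janeiro → 7:58 PM UTC.
Add 12 hours and 11 minutes leg 2 → 8:09 AM UTC (Jun 24).
Ravensport is UTC+1:00, so local arrival = 8:09 AM + 1:00 = 9:09 AM on Jun 24.

9:09 AM on June 24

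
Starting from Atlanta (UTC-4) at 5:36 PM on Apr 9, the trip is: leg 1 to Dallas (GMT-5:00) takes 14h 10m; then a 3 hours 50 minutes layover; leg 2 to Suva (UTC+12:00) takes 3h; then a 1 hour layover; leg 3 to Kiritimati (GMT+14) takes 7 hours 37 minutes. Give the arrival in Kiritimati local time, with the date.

Convert departure to UTC: 5:36 PM + 4:00 = 9:36 PM UTC on Apr 9.
Add 14 hours and 10 minutes leg 1 → 11:46 AM UTC (Apr 10).
Add 3 hours and 50 minutes layover in Dallas → 3:36 PM UTC.
Add 3 hours leg 2 → 6:36 PM UTC.
Add 1 hour layover in Suva → 7:36 PM UTC.
Add 7 hours 37 minutes leg 3 → 3:13 AM UTC (Apr 11).
Kiritimati is UTC+14:00, so local arrival = 3:13 AM + 14:00 = 5:13 PM on Apr 11.

5:13 PM on April 11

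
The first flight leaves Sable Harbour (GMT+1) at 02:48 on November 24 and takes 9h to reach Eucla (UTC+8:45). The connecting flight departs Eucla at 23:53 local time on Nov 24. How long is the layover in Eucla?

4 hours 20 minutes

Convert departure to UTC: 02:48 − 1:00 = 01:48 UTC on Nov 24.
Add 9 hours flight time → 10:48 UTC.
Eucla is UTC+8:45, so local arrival = 10:48 + 8:45 = 19:33 on Nov 24.
Layover = 23:53 − 19:33 = 4 hours 20 minutes.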